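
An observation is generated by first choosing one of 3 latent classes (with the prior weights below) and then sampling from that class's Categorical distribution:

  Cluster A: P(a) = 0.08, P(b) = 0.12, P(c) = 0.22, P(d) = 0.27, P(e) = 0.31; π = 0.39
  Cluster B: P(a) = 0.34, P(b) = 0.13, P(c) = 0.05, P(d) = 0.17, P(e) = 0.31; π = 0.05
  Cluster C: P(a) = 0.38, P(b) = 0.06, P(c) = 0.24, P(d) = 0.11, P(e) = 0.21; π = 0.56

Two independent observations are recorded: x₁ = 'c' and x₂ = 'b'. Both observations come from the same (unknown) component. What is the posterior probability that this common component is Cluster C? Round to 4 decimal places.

By Bayes' theorem, P(k | x) = π_k f_k(x) / Σ_j π_j f_j(x).
Since both observations come from the same component, the likelihood for component k is f_k(x₁)·f_k(x₂).
  L_A = [0.22] × [0.12] = 0.0264
  L_B = [0.05] × [0.13] = 0.0065
  L_C = [0.24] × [0.06] = 0.0144
Weight by the priors:
  π_A·L_A = 0.39 × 0.0264 = 0.010296
  π_B·L_B = 0.05 × 0.0065 = 0.000325
  π_C·L_C = 0.56 × 0.0144 = 0.008064
Normaliser: 0.010296 + 0.000325 + 0.008064 = 0.018685
P(Cluster C | data) ≈ 0.4316

0.4316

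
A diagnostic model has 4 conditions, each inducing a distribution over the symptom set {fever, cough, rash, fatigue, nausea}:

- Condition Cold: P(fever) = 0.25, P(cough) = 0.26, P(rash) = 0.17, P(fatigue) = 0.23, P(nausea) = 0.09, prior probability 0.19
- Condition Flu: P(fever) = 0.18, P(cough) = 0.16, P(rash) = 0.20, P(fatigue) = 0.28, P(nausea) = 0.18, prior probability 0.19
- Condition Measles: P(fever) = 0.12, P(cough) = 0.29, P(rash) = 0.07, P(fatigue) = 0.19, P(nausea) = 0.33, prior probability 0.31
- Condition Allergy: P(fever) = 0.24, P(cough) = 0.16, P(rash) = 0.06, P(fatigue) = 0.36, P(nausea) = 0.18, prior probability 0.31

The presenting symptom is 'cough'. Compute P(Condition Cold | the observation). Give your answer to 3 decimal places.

0.225

The responsibility of component k is P(Z=k) f_k(x) divided by Σ_j P(Z=j) f_j(x).
Categorical probabilities:
  p_Cold = 0.26
  p_Flu = 0.16
  p_Measles = 0.29
  p_Allergy = 0.16
Weight by the priors:
  P(Z=Cold)·p_Cold = 0.19 × 0.26 = 0.0494
  P(Z=Flu)·p_Flu = 0.19 × 0.16 = 0.0304
  P(Z=Measles)·p_Measles = 0.31 × 0.29 = 0.0899
  P(Z=Allergy)·p_Allergy = 0.31 × 0.16 = 0.0496
Normaliser: 0.0494 + 0.0304 + 0.0899 + 0.0496 = 0.2193
Responsibility of Condition Cold: 0.0494 / 0.2193 ≈ 0.225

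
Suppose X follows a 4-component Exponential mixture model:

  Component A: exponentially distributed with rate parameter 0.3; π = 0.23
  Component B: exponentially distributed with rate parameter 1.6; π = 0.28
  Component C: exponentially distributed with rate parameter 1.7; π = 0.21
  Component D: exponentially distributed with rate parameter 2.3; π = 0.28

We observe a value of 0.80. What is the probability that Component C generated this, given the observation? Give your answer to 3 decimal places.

0.246

P(component k | x) = π_k·f_k(x) / marginal(x), where marginal(x) = Σ_j π_j·f_j(x).
Component likelihoods at x = 0.80:
  L_A = 0.3·e^(−0.3·0.80) = 0.3·e^(−0.2400) = 0.235988
  L_B = 1.6·e^(−1.6·0.80) = 1.6·e^(−1.2800) = 0.44486
  L_C = 1.7·e^(−1.7·0.80) = 1.7·e^(−1.3600) = 0.436323
  L_D = 2.3·e^(−2.3·0.80) = 2.3·e^(−1.8400) = 0.36528
Unnormalised posteriors:
  π_A·L_A = 0.23 × 0.235988 = 0.0542773
  π_B·L_B = 0.28 × 0.44486 = 0.124561
  π_C·L_C = 0.21 × 0.436323 = 0.0916279
  π_D·L_D = 0.28 × 0.36528 = 0.102278
Denominator: 0.0542773 + 0.124561 + 0.0916279 + 0.102278 = 0.372744
P(Component C | the observation) ≈ 0.246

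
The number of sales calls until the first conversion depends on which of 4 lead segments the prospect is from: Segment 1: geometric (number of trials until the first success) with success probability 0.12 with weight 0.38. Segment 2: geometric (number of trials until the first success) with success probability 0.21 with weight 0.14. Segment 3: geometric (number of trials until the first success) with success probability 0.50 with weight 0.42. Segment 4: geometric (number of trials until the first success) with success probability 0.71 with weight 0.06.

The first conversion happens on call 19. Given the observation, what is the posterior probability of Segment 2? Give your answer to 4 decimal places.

0.0846

P(component k | x) = π_k·f_k(x) / marginal(x), where marginal(x) = Σ_j π_j·f_j(x).
Evaluate each component's likelihood at the observed value:
  p_1 = 0.12·(1−0.12)^18 = 0.12·0.100159 = 0.012019
  p_2 = 0.21·(1−0.21)^18 = 0.21·0.0143644 = 0.00301653
  p_3 = 0.50·(1−0.50)^18 = 0.50·3.8147e-06 = 1.90735e-06
  p_4 = 0.71·(1−0.71)^18 = 0.71·2.10457e-10 = 1.49425e-10
Weight by the priors:
  π_1·p_1 = 0.38 × 0.012019 = 0.00456723
  π_2·p_2 = 0.14 × 0.00301653 = 0.000422314
  π_3·p_3 = 0.42 × 1.90735e-06 = 8.01086e-07
  π_4·p_4 = 0.06 × 1.49425e-10 = 8.96548e-12
Denominator: 0.00456723 + 0.000422314 + 8.01086e-07 + 8.96548e-12 = 0.00499035
P(Segment 2 | the observation) ≈ 0.0846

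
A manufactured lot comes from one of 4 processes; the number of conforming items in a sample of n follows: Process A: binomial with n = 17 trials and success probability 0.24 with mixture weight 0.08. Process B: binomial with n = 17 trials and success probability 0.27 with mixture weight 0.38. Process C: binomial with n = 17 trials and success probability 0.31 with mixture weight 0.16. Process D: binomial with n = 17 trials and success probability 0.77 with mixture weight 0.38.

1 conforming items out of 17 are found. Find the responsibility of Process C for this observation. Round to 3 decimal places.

The responsibility of component k is π_k f_k(x) divided by Σ_j π_j f_j(x).
Binomial probabilities:
  L_A = C(17,1)·0.24^1·0.76^16 = 17·0.24·0.0123885 = 0.0505449
  L_B = C(17,1)·0.27^1·0.73^16 = 17·0.27·0.00650378 = 0.0298523
  L_C = C(17,1)·0.31^1·0.69^16 = 17·0.31·0.00263989 = 0.0139122
  L_D = C(17,1)·0.77^1·0.23^16 = 17·0.77·6.13261e-11 = 8.02759e-10
Multiply by the mixture weights:
  π_A·L_A = 0.08 × 0.0505449 = 0.00404359
  π_B·L_B = 0.38 × 0.0298523 = 0.0113439
  π_C·L_C = 0.16 × 0.0139122 = 0.00222595
  π_D·L_D = 0.38 × 8.02759e-10 = 3.05048e-10
Normaliser: 0.00404359 + 0.0113439 + 0.00222595 + 3.05048e-10 = 0.0176134
Responsibility of Process C: 0.00222595 / 0.0176134 ≈ 0.126

0.126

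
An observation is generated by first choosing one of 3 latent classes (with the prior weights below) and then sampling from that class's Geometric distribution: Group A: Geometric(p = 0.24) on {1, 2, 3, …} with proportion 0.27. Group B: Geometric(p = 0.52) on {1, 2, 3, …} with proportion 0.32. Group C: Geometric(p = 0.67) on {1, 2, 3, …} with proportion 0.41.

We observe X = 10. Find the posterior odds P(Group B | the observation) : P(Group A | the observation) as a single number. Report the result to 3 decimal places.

Only the two components matter; the odds are (π_i f_i(x)) / (π_j f_j(x)).
Evaluate each component's likelihood at the observed value:
  f_A = 0.24·(1−0.24)^9 = 0.24·0.0845906 = 0.0203018
  f_B = 0.52·(1−0.52)^9 = 0.52·0.00135261 = 0.000703355
  f_C = 0.67·(1−0.67)^9 = 0.67·4.64115e-05 = 3.10957e-05
0.000225074 / 0.00548147 ≈ 0.041

0.041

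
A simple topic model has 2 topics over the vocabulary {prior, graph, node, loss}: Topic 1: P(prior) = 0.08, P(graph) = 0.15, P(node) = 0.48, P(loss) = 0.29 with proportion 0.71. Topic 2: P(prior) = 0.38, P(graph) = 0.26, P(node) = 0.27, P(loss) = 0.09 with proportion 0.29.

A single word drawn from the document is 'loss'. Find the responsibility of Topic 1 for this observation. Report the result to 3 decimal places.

P(component k | x) = π_k·f_k(x) / marginal(x), where marginal(x) = Σ_j π_j·f_j(x).
Evaluate each component's likelihood at the observed value:
  f_1 = P(loss | comp) = 0.29
  f_2 = P(loss | comp) = 0.09
Weight by the priors:
  π_1·f_1 = 0.71 × 0.29 = 0.2059
  π_2·f_2 = 0.29 × 0.09 = 0.0261
Denominator: 0.2059 + 0.0261 = 0.232
So the posterior for Topic 1 is 0.2059 / 0.232 ≈ 0.887.

0.887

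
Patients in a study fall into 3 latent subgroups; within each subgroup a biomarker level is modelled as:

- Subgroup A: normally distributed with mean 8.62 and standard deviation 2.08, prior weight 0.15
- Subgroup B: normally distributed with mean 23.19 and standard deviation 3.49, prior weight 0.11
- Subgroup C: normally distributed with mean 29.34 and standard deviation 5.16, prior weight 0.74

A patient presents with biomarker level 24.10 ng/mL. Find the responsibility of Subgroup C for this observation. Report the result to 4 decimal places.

0.7376

Posterior ∝ prior × likelihood, so P(k | x) ∝ π_k f_k(x); normalise over all components.
Evaluate each component's likelihood at the observed value:
  L_A = (1/(2.08·√(2π)))·exp(−(24.10−8.62)²/(2·2.08²)) = 0.191799·exp(-27.69397) = 1.80097e-13
  L_B = (1/(3.49·√(2π)))·exp(−(24.10−23.19)²/(2·3.49²)) = 0.114310·exp(-0.03399) = 0.11049
  L_C = (1/(5.16·√(2π)))·exp(−(24.10−29.34)²/(2·5.16²)) = 0.077314·exp(-0.51562) = 0.0461666
Unnormalised posteriors:
  π_A·L_A = 0.15 × 1.80097e-13 = 2.70146e-14
  π_B·L_B = 0.11 × 0.11049 = 0.0121539
  π_C·L_C = 0.74 × 0.0461666 = 0.0341633
Normaliser: 2.70146e-14 + 0.0121539 + 0.0341633 = 0.0463171
So the posterior for Subgroup C is 0.0341633 / 0.0463171 ≈ 0.7376.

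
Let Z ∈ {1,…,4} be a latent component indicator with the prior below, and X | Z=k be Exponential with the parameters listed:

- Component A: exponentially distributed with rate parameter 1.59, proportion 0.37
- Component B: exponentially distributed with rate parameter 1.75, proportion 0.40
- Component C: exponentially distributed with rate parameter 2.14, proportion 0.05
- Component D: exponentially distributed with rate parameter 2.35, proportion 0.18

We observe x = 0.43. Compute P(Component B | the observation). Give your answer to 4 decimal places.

P(component k | x) = π_k·f_k(x) / marginal(x), where marginal(x) = Σ_j π_j·f_j(x).
Component likelihoods at x = 0.43:
  L_A = 0.802546
  L_B = 0.824577
  L_C = 0.85266
  L_D = 0.855487
Unnormalised posteriors:
  π_A·L_A = 0.37 × 0.802546 = 0.296942
  π_B·L_B = 0.40 × 0.824577 = 0.329831
  π_C·L_C = 0.05 × 0.85266 = 0.042633
  π_D·L_D = 0.18 × 0.855487 = 0.153988
Sum: 0.296942 + 0.329831 + 0.042633 + 0.153988 = 0.823394
P(Component B | x) ≈ 0.4006

0.4006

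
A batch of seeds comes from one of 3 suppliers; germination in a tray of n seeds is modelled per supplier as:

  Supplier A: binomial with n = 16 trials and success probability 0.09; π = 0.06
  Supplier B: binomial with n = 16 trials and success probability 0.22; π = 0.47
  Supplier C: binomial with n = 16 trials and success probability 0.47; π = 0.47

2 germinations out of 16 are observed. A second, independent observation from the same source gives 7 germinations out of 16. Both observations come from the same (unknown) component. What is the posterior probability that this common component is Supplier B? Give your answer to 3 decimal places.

P(component k | x) = π_k·f_k(x) / marginal(x), where marginal(x) = Σ_j π_j·f_j(x).
Since both observations come from the same component, the likelihood for component k is f_k(x₁)·f_k(x₂).
  p_A = [0.259565] × [0.000234151] = 6.07774e-05
  p_B = [0.179205] × [0.0304955] = 0.00546496
  p_C = [0.00365796] × [0.191247] = 0.000699573
Unnormalised posteriors:
  π_A·p_A = 0.06 × 6.07774e-05 = 3.64664e-06
  π_B·p_B = 0.47 × 0.00546496 = 0.00256853
  π_C·p_C = 0.47 × 0.000699573 = 0.000328799
Sum: 3.64664e-06 + 0.00256853 + 0.000328799 = 0.00290098
P(Supplier B | x₁,x₂) = 0.00256853 / 0.00290098 ≈ 0.885

0.885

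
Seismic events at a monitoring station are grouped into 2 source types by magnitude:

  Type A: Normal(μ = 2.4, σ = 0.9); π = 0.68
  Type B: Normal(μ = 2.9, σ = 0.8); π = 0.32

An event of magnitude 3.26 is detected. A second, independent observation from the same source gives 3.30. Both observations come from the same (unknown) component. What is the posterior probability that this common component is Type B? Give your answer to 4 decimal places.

Apply Bayes' rule: the posterior for each component is proportional to its prior times its likelihood at x.
Since both observations come from the same component, the likelihood for component k is f_k(x₁)·f_k(x₂).
  p_A = [(1/(0.9·√(2π)))·exp(−(3.26−2.4)²/(2·0.9²)) = 0.443269·exp(-0.45654) = 0.280798] × [0.268856] = 0.0754942
  p_B = [(1/(0.8·√(2π)))·exp(−(3.26−2.9)²/(2·0.8²)) = 0.498678·exp(-0.10125) = 0.450659] × [0.440082] = 0.198327
Multiply by the mixture weights:
  π_A·p_A = 0.68 × 0.0754942 = 0.0513361
  π_B·p_B = 0.32 × 0.198327 = 0.0634645
Normaliser: 0.0513361 + 0.0634645 = 0.114801
So the posterior for Type B is 0.0634645 / 0.114801 ≈ 0.5528.

0.5528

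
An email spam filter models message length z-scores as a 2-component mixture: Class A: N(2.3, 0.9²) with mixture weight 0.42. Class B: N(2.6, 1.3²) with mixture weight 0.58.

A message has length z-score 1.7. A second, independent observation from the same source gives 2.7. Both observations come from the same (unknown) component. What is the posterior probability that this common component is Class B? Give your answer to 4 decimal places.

0.4172

Apply Bayes' rule: the posterior for each component is proportional to its prior times its likelihood at x.
Since both observations come from the same component, the likelihood for component k is f_k(x₁)·f_k(x₂).
  f_A = [(1/(0.9·√(2π)))·exp(−(1.7−2.3)²/(2·0.9²)) = 0.443269·exp(-0.22222) = 0.354942] × [0.401582] = 0.142538
  f_B = [(1/(1.3·√(2π)))·exp(−(1.7−2.6)²/(2·1.3²)) = 0.306879·exp(-0.23964) = 0.241485] × [0.305972] = 0.0738877
Weight by the priors:
  P(Z=A)·f_A = 0.42 × 0.142538 = 0.0598661
  P(Z=B)·f_B = 0.58 × 0.0738877 = 0.0428549
Marginal: 0.0598661 + 0.0428549 = 0.102721
P(Class B | x) ≈ 0.4172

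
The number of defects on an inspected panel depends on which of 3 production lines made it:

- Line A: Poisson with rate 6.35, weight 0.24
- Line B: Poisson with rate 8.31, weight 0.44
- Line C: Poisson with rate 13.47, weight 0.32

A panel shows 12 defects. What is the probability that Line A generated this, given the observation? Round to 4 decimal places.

0.0607

Apply Bayes' rule: the posterior for each component is proportional to its prior times its likelihood at x.
Component likelihoods at x = 12 defects:
  p_A = 0.0156739
  p_B = 0.0557042
  p_C = 0.105227
Weight by the priors:
  π_A·p_A = 0.24 × 0.0156739 = 0.00376174
  π_B·p_B = 0.44 × 0.0557042 = 0.0245099
  π_C·p_C = 0.32 × 0.105227 = 0.0336727
Marginal: 0.00376174 + 0.0245099 + 0.0336727 = 0.0619443
So the posterior for Line A is 0.00376174 / 0.0619443 ≈ 0.0607.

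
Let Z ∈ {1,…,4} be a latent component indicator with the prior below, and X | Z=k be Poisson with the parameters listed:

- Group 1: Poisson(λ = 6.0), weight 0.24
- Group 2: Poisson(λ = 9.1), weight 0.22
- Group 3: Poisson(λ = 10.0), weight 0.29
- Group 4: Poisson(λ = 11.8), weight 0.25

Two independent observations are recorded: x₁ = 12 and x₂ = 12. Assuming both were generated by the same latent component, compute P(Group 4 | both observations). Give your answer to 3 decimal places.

0.457

Apply Bayes' rule: the posterior for each component is proportional to its prior times its likelihood at x.
Since both observations come from the same component, the likelihood for component k is f_k(x₁)·f_k(x₂).
  L_1 = [e^(−6.0)·6.0^12/12! = 0.0112645] × [0.0112645] = 0.000126889
  L_2 = [e^(−9.1)·9.1^12/12! = 0.0751761] × [0.0751761] = 0.00565145
  L_3 = [e^(−10.0)·10.0^12/12! = 0.0947803] × [0.0947803] = 0.00898331
  L_4 = [e^(−11.8)·11.8^12/12! = 0.114175] × [0.114175] = 0.013036
Weight by the priors:
  w_1·L_1 = 0.24 × 0.000126889 = 3.04532e-05
  w_2·L_2 = 0.22 × 0.00565145 = 0.00124332
  w_3·L_3 = 0.29 × 0.00898331 = 0.00260516
  w_4·L_4 = 0.25 × 0.013036 = 0.003259
Marginal: 3.04532e-05 + 0.00124332 + 0.00260516 + 0.003259 = 0.00713793
P(Group 4 | data) = 0.003259 / 0.00713793 ≈ 0.457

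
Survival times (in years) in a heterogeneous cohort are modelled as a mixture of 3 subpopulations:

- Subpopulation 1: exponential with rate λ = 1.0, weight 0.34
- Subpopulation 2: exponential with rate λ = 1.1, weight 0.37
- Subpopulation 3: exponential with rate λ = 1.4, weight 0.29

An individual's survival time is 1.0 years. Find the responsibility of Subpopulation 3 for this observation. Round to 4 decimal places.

Apply Bayes' rule: the posterior for each component is proportional to its prior times its likelihood at x.
Exponential densities:
  L_1 = 1.0·e^(−1.0·1.0) = 1.0·e^(−1.0000) = 0.367879
  L_2 = 1.1·e^(−1.1·1.0) = 1.1·e^(−1.1000) = 0.366158
  L_3 = 1.4·e^(−1.4·1.0) = 1.4·e^(−1.4000) = 0.345236
Weight by the priors:
  P(Z=1)·L_1 = 0.34 × 0.367879 = 0.125079
  P(Z=2)·L_2 = 0.37 × 0.366158 = 0.135479
  P(Z=3)·L_3 = 0.29 × 0.345236 = 0.100118
Denominator: 0.125079 + 0.135479 + 0.100118 = 0.360676
So the posterior for Subpopulation 3 is 0.100118 / 0.360676 ≈ 0.2776.

0.2776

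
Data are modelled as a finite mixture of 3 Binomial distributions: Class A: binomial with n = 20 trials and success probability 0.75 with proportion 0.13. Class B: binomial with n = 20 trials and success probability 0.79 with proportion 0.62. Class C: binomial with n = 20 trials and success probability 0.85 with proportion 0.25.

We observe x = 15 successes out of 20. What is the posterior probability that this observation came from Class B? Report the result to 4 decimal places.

P(component k | x) = P(Z=k)·f_k(x) / marginal(x), where marginal(x) = Σ_j P(Z=j)·f_j(x).
Component likelihoods at x = 15 successes out of 20:
  f_A = C(20,15)·0.75^15·0.25^5 = 15504·0.0133635·0.000976562 = 0.202331
  f_B = C(20,15)·0.79^15·0.21^5 = 15504·0.0291344·0.00040841 = 0.184479
  f_C = C(20,15)·0.85^15·0.15^5 = 15504·0.0873542·7.59375e-05 = 0.102845
Prior × likelihood for each component:
  P(Z=A)·f_A = 0.13 × 0.202331 = 0.026303
  P(Z=B)·f_B = 0.62 × 0.184479 = 0.114377
  P(Z=C)·f_C = 0.25 × 0.102845 = 0.0257113
Normaliser: 0.026303 + 0.114377 + 0.0257113 = 0.166391
P(Class B | the observation) = 0.114377 / 0.166391 ≈ 0.6874

0.6874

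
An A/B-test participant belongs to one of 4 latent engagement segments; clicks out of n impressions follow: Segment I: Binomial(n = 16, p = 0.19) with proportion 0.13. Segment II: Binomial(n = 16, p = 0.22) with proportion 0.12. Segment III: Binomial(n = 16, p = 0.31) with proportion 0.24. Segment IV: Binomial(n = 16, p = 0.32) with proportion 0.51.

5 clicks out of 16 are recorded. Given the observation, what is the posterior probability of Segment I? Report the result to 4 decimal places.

The responsibility of component k is P(Z=k) f_k(x) divided by Σ_j P(Z=j) f_j(x).
Evaluate each component's likelihood at the observed value:
  L_I = 0.106509
  L_II = 0.146365
  L_III = 0.211072
  L_IV = 0.210684
Unnormalised posteriors:
  P(Z=I)·L_I = 0.13 × 0.106509 = 0.0138462
  P(Z=II)·L_II = 0.12 × 0.146365 = 0.0175638
  P(Z=III)·L_III = 0.24 × 0.211072 = 0.0506573
  P(Z=IV)·L_IV = 0.51 × 0.210684 = 0.107449
Sum: 0.0138462 + 0.0175638 + 0.0506573 + 0.107449 = 0.189516
So the posterior for Segment I is 0.0138462 / 0.189516 ≈ 0.0731.

0.0731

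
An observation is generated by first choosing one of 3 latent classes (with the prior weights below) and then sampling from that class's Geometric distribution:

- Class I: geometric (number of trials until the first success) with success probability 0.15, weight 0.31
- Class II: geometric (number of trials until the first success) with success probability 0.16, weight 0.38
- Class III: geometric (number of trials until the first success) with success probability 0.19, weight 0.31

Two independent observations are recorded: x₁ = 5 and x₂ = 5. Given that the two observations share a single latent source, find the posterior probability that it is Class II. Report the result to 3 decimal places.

Apply Bayes' rule: the posterior for each component is proportional to its prior times its likelihood at x.
Since both observations come from the same component, the likelihood for component k is f_k(x₁)·f_k(x₂).
  f_I = [0.15·(1−0.15)^4 = 0.15·0.522006 = 0.0783009] × [0.0783009] = 0.00613104
  f_II = [0.16·(1−0.16)^4 = 0.16·0.497871 = 0.0796594] × [0.0796594] = 0.00634562
  f_III = [0.19·(1−0.19)^4 = 0.19·0.430467 = 0.0817888] × [0.0817888] = 0.0066894
Multiply by the mixture weights:
  w_I·f_I = 0.31 × 0.00613104 = 0.00190062
  w_II·f_II = 0.38 × 0.00634562 = 0.00241134
  w_III·f_III = 0.31 × 0.0066894 = 0.00207371
Normaliser: 0.00190062 + 0.00241134 + 0.00207371 = 0.00638567
P(Class II | x₁,x₂) ≈ 0.378

0.378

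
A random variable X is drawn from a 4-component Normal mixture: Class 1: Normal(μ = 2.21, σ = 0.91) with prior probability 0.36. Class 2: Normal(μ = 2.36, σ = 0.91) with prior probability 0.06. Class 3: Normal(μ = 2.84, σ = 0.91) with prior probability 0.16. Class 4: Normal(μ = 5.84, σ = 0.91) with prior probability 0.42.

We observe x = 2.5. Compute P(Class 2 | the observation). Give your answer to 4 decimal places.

0.1076

By Bayes' theorem, P(k | x) = w_k f_k(x) / Σ_j w_j f_j(x).
Component likelihoods at x = 2.5:
  p_1 = (1/(0.91·√(2π)))·exp(−(2.5−2.21)²/(2·0.91²)) = 0.438398·exp(-0.05078) = 0.416692
  p_2 = (1/(0.91·√(2π)))·exp(−(2.5−2.36)²/(2·0.91²)) = 0.438398·exp(-0.01183) = 0.433241
  p_3 = (1/(0.91·√(2π)))·exp(−(2.5−2.84)²/(2·0.91²)) = 0.438398·exp(-0.06980) = 0.408842
  p_4 = (1/(0.91·√(2π)))·exp(−(2.5−5.84)²/(2·0.91²)) = 0.438398·exp(-6.73566) = 0.000520725
Unnormalised posteriors:
  w_1·p_1 = 0.36 × 0.416692 = 0.150009
  w_2·p_2 = 0.06 × 0.433241 = 0.0259944
  w_3·p_3 = 0.16 × 0.408842 = 0.0654147
  w_4·p_4 = 0.42 × 0.000520725 = 0.000218705
Normaliser: 0.150009 + 0.0259944 + 0.0654147 + 0.000218705 = 0.241637
P(Class 2 | 2.5) = 0.0259944 / 0.241637 ≈ 0.1076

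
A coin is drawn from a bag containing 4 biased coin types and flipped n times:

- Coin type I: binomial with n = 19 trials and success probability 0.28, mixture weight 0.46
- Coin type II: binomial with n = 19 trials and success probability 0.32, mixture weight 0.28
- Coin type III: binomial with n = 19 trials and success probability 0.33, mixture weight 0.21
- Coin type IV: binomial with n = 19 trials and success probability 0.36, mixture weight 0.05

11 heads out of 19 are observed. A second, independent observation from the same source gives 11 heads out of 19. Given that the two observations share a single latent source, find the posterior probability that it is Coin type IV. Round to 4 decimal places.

0.2750

Posterior ∝ prior × likelihood, so P(k | x) ∝ P(Z=k) f_k(x); normalise over all components.
Since both observations come from the same component, the likelihood for component k is f_k(x₁)·f_k(x₂).
  L_I = [0.00452706] × [0.00452706] = 2.04943e-05
  L_II = [0.0124491] × [0.0124491] = 0.000154981
  L_III = [0.0155121] × [0.0155121] = 0.000240625
  L_IV = [0.0280018] × [0.0280018] = 0.0007841
Weight by the priors:
  P(Z=I)·L_I = 0.46 × 2.04943e-05 = 9.42738e-06
  P(Z=II)·L_II = 0.28 × 0.000154981 = 4.33947e-05
  P(Z=III)·L_III = 0.21 × 0.000240625 = 5.05312e-05
  P(Z=IV)·L_IV = 0.05 × 0.0007841 = 3.9205e-05
Denominator: 9.42738e-06 + 4.33947e-05 + 5.05312e-05 + 3.9205e-05 = 0.000142558
Responsibility of Coin type IV: 3.9205e-05 / 0.000142558 ≈ 0.2750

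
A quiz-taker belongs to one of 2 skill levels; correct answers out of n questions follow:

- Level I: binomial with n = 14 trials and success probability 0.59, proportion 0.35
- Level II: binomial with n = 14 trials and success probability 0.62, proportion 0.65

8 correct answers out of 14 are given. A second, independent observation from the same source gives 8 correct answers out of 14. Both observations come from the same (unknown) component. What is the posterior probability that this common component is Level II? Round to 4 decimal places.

Posterior ∝ prior × likelihood, so P(k | x) ∝ P(Z=k) f_k(x); normalise over all components.
Since both observations come from the same component, the likelihood for component k is f_k(x₁)·f_k(x₂).
  L_I = [0.209447] × [0.209447] = 0.0438681
  L_II = [0.19742] × [0.19742] = 0.0389745
Unnormalised posteriors:
  P(Z=I)·L_I = 0.35 × 0.0438681 = 0.0153538
  P(Z=II)·L_II = 0.65 × 0.0389745 = 0.0253334
Denominator: 0.0153538 + 0.0253334 = 0.0406873
P(Level II | data) ≈ 0.6226

0.6226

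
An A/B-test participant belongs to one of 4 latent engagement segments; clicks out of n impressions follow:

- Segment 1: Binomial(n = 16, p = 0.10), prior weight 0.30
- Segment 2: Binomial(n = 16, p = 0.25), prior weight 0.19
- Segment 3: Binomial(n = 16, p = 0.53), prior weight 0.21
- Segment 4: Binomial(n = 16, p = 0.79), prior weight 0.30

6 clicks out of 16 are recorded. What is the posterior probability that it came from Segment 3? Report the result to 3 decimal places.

Posterior ∝ prior × likelihood, so P(k | x) ∝ π_k f_k(x); normalise over all components.
Component likelihoods at x = 6 clicks out of 16:
  p_1 = C(16,6)·0.10^6·0.90^10 = 8008·1e-06·0.348678 = 0.00279222
  p_2 = C(16,6)·0.25^6·0.75^10 = 8008·0.000244141·0.0563135 = 0.110097
  p_3 = C(16,6)·0.53^6·0.47^10 = 8008·0.0221644·0.000525991 = 0.0933594
  p_4 = C(16,6)·0.79^6·0.21^10 = 8008·0.243087·1.66799e-07 = 0.000324698
Unnormalised posteriors:
  π_1·p_1 = 0.30 × 0.00279222 = 0.000837665
  π_2·p_2 = 0.19 × 0.110097 = 0.0209185
  π_3·p_3 = 0.21 × 0.0933594 = 0.0196055
  π_4·p_4 = 0.30 × 0.000324698 = 9.74094e-05
Marginal: 0.000837665 + 0.0209185 + 0.0196055 + 9.74094e-05 = 0.041459
Responsibility of Segment 3: 0.0196055 / 0.041459 ≈ 0.473

0.473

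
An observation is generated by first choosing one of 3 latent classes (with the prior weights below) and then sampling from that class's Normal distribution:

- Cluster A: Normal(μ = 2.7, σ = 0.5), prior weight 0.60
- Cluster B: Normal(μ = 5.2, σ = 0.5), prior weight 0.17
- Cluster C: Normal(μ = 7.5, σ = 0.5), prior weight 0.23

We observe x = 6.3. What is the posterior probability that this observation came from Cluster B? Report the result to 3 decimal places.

By Bayes' theorem, P(k | x) = π_k f_k(x) / Σ_j π_j f_j(x).
Component likelihoods at x = 6.3:
  p_A = (1/(0.5·√(2π)))·exp(−(6.3−2.7)²/(2·0.5²)) = 0.797885·exp(-25.92000) = 4.41598e-12
  p_B = (1/(0.5·√(2π)))·exp(−(6.3−5.2)²/(2·0.5²)) = 0.797885·exp(-2.42000) = 0.0709492
  p_C = (1/(0.5·√(2π)))·exp(−(6.3−7.5)²/(2·0.5²)) = 0.797885·exp(-2.88000) = 0.0447891
Unnormalised posteriors:
  π_A·p_A = 0.60 × 4.41598e-12 = 2.64959e-12
  π_B·p_B = 0.17 × 0.0709492 = 0.0120614
  π_C·p_C = 0.23 × 0.0447891 = 0.0103015
Sum: 2.64959e-12 + 0.0120614 + 0.0103015 = 0.0223628
Responsibility of Cluster B: 0.0120614 / 0.0223628 ≈ 0.539

0.539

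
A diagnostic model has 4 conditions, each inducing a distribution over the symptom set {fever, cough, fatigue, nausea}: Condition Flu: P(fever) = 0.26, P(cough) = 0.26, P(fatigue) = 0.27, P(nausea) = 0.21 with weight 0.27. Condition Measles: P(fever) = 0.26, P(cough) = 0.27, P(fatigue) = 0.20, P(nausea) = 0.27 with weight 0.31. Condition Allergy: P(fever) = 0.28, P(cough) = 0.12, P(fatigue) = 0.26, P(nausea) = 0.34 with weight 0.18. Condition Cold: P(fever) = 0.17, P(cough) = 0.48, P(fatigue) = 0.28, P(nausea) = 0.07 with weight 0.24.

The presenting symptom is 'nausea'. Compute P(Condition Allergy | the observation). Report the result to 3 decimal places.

0.280

P(component k | x) = π_k·f_k(x) / marginal(x), where marginal(x) = Σ_j π_j·f_j(x).
Component likelihoods at x = 'nausea':
  p_Flu = P(nausea | comp) = 0.21
  p_Measles = P(nausea | comp) = 0.27
  p_Allergy = P(nausea | comp) = 0.34
  p_Cold = P(nausea | comp) = 0.07
Unnormalised posteriors:
  π_Flu·p_Flu = 0.27 × 0.21 = 0.0567
  π_Measles·p_Measles = 0.31 × 0.27 = 0.0837
  π_Allergy·p_Allergy = 0.18 × 0.34 = 0.0612
  π_Cold·p_Cold = 0.24 × 0.07 = 0.0168
Evidence: 0.0567 + 0.0837 + 0.0612 + 0.0168 = 0.2184
P(Condition Allergy | the observation) = 0.0612 / 0.2184 ≈ 0.280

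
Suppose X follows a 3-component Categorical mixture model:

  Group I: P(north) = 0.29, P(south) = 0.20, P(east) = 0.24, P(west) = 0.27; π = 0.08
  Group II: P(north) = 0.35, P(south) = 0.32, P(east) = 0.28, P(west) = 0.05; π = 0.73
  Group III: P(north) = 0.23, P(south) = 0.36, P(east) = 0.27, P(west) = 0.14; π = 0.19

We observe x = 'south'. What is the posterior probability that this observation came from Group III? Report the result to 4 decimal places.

0.2151

The responsibility of component k is π_k f_k(x) divided by Σ_j π_j f_j(x).
Evaluate each component's likelihood at the observed value:
  p_I = 0.2
  p_II = 0.32
  p_III = 0.36
Weight by the priors:
  π_I·p_I = 0.08 × 0.2 = 0.016
  π_II·p_II = 0.73 × 0.32 = 0.2336
  π_III·p_III = 0.19 × 0.36 = 0.0684
Denominator: 0.016 + 0.2336 + 0.0684 = 0.318
Responsibility of Group III: 0.0684 / 0.318 ≈ 0.2151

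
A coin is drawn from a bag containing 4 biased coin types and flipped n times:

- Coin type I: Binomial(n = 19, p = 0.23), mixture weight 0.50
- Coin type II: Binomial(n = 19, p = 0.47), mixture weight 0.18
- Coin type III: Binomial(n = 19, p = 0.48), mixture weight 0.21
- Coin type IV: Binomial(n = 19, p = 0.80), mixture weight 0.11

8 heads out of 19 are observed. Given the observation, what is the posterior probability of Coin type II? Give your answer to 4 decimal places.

P(component k | x) = π_k·f_k(x) / marginal(x), where marginal(x) = Σ_j π_j·f_j(x).
Binomial probabilities:
  L_I = C(19,8)·0.23^8·0.77^11 = 75582·7.8311e-06·0.0564154 = 0.0333917
  L_II = C(19,8)·0.47^8·0.53^11 = 75582·0.00238113·0.000926904 = 0.166815
  L_III = C(19,8)·0.48^8·0.52^11 = 75582·0.00281793·0.000751687 = 0.160098
  L_IV = C(19,8)·0.80^8·0.20^11 = 75582·0.167772·2.048e-08 = 0.000259698
Prior × likelihood for each component:
  π_I·L_I = 0.50 × 0.0333917 = 0.0166959
  π_II·L_II = 0.18 × 0.166815 = 0.0300267
  π_III·L_III = 0.21 × 0.160098 = 0.0336205
  π_IV·L_IV = 0.11 × 0.000259698 = 2.85668e-05
Sum: 0.0166959 + 0.0300267 + 0.0336205 + 2.85668e-05 = 0.0803717
So the posterior for Coin type II is 0.0300267 / 0.0803717 ≈ 0.3736.

0.3736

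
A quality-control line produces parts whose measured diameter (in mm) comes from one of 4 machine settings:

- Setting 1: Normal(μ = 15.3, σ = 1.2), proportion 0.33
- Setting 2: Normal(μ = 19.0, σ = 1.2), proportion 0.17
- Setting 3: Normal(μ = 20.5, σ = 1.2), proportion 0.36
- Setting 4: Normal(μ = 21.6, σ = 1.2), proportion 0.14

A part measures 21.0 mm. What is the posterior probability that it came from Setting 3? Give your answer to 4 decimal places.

0.6654

The responsibility of component k is π_k f_k(x) divided by Σ_j π_j f_j(x).
Component likelihoods at x = 21.0 mm:
  p_1 = (1/(1.2·√(2π)))·exp(−(21.0−15.3)²/(2·1.2²)) = 0.332452·exp(-11.28125) = 4.19126e-06
  p_2 = (1/(1.2·√(2π)))·exp(−(21.0−19.0)²/(2·1.2²)) = 0.332452·exp(-1.38889) = 0.0828976
  p_3 = (1/(1.2·√(2π)))·exp(−(21.0−20.5)²/(2·1.2²)) = 0.332452·exp(-0.08681) = 0.30481
  p_4 = (1/(1.2·√(2π)))·exp(−(21.0−21.6)²/(2·1.2²)) = 0.332452·exp(-0.12500) = 0.293388
Multiply by the mixture weights:
  π_1·p_1 = 0.33 × 4.19126e-06 = 1.38311e-06
  π_2·p_2 = 0.17 × 0.0828976 = 0.0140926
  π_3·p_3 = 0.36 × 0.30481 = 0.109732
  π_4·p_4 = 0.14 × 0.293388 = 0.0410743
Evidence: 1.38311e-06 + 0.0140926 + 0.109732 + 0.0410743 = 0.1649
P(Setting 3 | x) ≈ 0.6654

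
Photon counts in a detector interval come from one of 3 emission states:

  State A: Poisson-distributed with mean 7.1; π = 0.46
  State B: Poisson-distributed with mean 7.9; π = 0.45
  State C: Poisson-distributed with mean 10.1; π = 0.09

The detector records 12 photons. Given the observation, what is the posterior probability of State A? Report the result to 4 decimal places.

The responsibility of component k is π_k f_k(x) divided by Σ_j π_j f_j(x).
Poisson probabilities:
  p_A = e^(−7.1)·7.1^12/12! = 0.0282665
  p_B = e^(−7.9)·7.9^12/12! = 0.0457364
  p_C = e^(−10.1)·10.1^12/12! = 0.0966374
Unnormalised posteriors:
  π_A·p_A = 0.46 × 0.0282665 = 0.0130026
  π_B·p_B = 0.45 × 0.0457364 = 0.0205814
  π_C·p_C = 0.09 × 0.0966374 = 0.00869737
Denominator: 0.0130026 + 0.0205814 + 0.00869737 = 0.0422813
So the posterior for State A is 0.0130026 / 0.0422813 ≈ 0.3075.

0.3075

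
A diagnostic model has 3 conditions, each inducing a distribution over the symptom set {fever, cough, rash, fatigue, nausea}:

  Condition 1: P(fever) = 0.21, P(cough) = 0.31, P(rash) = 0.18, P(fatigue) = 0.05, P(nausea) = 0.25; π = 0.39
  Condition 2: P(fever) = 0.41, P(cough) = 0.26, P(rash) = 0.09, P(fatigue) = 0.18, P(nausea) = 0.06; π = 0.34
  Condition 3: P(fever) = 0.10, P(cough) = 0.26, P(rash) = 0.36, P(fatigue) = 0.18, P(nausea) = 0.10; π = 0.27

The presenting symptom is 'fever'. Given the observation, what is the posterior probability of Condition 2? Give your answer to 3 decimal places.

0.561

By Bayes' theorem, P(k | x) = w_k f_k(x) / Σ_j w_j f_j(x).
Categorical probabilities:
  L_1 = 0.21
  L_2 = 0.41
  L_3 = 0.1
Unnormalised posteriors:
  w_1·L_1 = 0.39 × 0.21 = 0.0819
  w_2·L_2 = 0.34 × 0.41 = 0.1394
  w_3·L_3 = 0.27 × 0.1 = 0.027
Evidence: 0.0819 + 0.1394 + 0.027 = 0.2483
P(Condition 2 | data) = 0.1394 / 0.2483 ≈ 0.561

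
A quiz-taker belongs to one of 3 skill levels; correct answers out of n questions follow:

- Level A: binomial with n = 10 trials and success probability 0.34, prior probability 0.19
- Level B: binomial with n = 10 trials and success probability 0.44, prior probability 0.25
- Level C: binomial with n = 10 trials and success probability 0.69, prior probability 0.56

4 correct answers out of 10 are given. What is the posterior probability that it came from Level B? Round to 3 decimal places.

Apply Bayes' rule: the posterior for each component is proportional to its prior times its likelihood at x.
Binomial probabilities:
  p_A = 0.231952
  p_B = 0.242749
  p_C = 0.042246
Multiply by the mixture weights:
  π_A·p_A = 0.19 × 0.231952 = 0.0440709
  π_B·p_B = 0.25 × 0.242749 = 0.0606873
  π_C·p_C = 0.56 × 0.042246 = 0.0236578
Evidence: 0.0440709 + 0.0606873 + 0.0236578 = 0.128416
P(Level B | 4 correct answers out of 10) = 0.0606873 / 0.128416 ≈ 0.473

0.473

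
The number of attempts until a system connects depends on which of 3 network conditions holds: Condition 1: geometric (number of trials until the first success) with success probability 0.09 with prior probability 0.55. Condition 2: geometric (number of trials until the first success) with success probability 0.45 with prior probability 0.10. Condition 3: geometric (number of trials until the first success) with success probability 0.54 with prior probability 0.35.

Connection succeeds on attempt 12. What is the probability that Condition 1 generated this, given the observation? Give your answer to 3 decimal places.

0.994

Posterior ∝ prior × likelihood, so P(k | x) ∝ w_k f_k(x); normalise over all components.
Component likelihoods at x = 12:
  p_1 = 0.0318932
  p_2 = 0.000626906
  p_3 = 0.000105373
Prior × likelihood for each component:
  w_1·p_1 = 0.55 × 0.0318932 = 0.0175412
  w_2·p_2 = 0.10 × 0.000626906 = 6.26906e-05
  w_3·p_3 = 0.35 × 0.000105373 = 3.68806e-05
Marginal: 0.0175412 + 6.26906e-05 + 3.68806e-05 = 0.0176408
Responsibility of Condition 1: 0.0175412 / 0.0176408 ≈ 0.994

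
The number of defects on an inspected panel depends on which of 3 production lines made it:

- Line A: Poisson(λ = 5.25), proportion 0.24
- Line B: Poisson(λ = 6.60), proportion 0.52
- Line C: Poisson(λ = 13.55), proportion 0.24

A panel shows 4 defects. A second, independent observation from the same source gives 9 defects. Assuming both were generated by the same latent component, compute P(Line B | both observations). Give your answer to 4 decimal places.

0.7377

By Bayes' theorem, P(k | x) = w_k f_k(x) / Σ_j w_j f_j(x).
Since both observations come from the same component, the likelihood for component k is f_k(x₁)·f_k(x₂).
  f_A = [e^(−5.25)·5.25^4/4! = 0.166104] × [0.0438152] = 0.00727788
  f_B = [e^(−6.60)·6.60^4/4! = 0.107553] × [0.0890818] = 0.00958098
  f_C = [e^(−13.55)·13.55^4/4! = 0.00183171] × [0.0553351] = 0.000101358
Weight by the priors:
  w_A·f_A = 0.24 × 0.00727788 = 0.00174669
  w_B·f_B = 0.52 × 0.00958098 = 0.00498211
  w_C·f_C = 0.24 × 0.000101358 = 2.43258e-05
Sum: 0.00174669 + 0.00498211 + 2.43258e-05 = 0.00675312
Responsibility of Line B: 0.00498211 / 0.00675312 ≈ 0.7377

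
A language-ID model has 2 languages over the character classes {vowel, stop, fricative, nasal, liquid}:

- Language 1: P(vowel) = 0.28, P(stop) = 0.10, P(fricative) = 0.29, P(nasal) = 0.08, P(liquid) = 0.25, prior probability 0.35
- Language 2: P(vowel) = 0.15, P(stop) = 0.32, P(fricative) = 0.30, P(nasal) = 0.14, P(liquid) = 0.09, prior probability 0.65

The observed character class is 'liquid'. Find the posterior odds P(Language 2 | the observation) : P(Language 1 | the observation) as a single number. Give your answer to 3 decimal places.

Posterior odds = (w_i f_i(x)) / (w_j f_j(x)); the normalising sum cancels.
Categorical probabilities:
  f_1 = P(liquid | comp) = 0.25
  f_2 = P(liquid | comp) = 0.09
Odds = (0.65/0.35) × (0.09/0.25) = 1.85714 × 0.36 ≈ 0.669

0.669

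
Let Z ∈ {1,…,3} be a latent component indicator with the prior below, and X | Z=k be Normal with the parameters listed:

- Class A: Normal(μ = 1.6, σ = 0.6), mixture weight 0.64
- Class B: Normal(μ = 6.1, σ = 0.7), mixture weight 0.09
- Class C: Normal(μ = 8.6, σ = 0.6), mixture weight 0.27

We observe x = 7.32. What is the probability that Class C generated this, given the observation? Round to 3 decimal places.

0.622

P(component k | x) = P(Z=k)·f_k(x) / marginal(x), where marginal(x) = Σ_j P(Z=j)·f_j(x).
Normal densities:
  L_A = (1/(0.6·√(2π)))·exp(−(7.32−1.6)²/(2·0.6²)) = 0.664904·exp(-45.44222) = 1.22307e-20
  L_B = (1/(0.7·√(2π)))·exp(−(7.32−6.1)²/(2·0.7²)) = 0.569918·exp(-1.51878) = 0.1248
  L_C = (1/(0.6·√(2π)))·exp(−(7.32−8.6)²/(2·0.6²)) = 0.664904·exp(-2.27556) = 0.0683121
Prior × likelihood for each component:
  P(Z=A)·L_A = 0.64 × 1.22307e-20 = 7.82767e-21
  P(Z=B)·L_B = 0.09 × 0.1248 = 0.011232
  P(Z=C)·L_C = 0.27 × 0.0683121 = 0.0184443
Sum: 7.82767e-21 + 0.011232 + 0.0184443 = 0.0296763
P(Class C | the observation) = 0.0184443 / 0.0296763 ≈ 0.622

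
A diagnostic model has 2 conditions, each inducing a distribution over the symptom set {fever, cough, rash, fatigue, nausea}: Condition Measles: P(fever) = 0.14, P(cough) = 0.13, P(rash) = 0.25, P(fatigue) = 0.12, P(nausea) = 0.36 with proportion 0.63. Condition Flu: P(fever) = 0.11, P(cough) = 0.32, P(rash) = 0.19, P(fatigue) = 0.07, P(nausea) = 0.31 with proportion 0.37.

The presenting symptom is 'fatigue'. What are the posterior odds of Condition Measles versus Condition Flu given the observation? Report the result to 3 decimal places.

2.919

Only the two components matter; the odds are (π_i f_i(x)) / (π_j f_j(x)).
Component likelihoods at x = 'fatigue':
  L_Measles = P(fatigue | comp) = 0.12
  L_Flu = P(fatigue | comp) = 0.07
Odds = (0.63/0.37) × (0.12/0.07) = 1.7027 × 1.71429 ≈ 2.919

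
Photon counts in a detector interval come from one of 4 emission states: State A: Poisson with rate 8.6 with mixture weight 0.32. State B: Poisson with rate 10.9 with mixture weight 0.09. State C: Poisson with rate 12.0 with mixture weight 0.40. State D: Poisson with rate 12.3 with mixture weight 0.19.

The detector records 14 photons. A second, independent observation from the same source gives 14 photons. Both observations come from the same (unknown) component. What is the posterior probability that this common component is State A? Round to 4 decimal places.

P(component k | x) = w_k·f_k(x) / marginal(x), where marginal(x) = Σ_j w_j·f_j(x).
Since both observations come from the same component, the likelihood for component k is f_k(x₁)·f_k(x₂).
  p_A = [e^(−8.6)·8.6^14/14! = 0.0255645] × [0.0255645] = 0.000653544
  p_B = [e^(−10.9)·10.9^14/14! = 0.0707543] × [0.0707543] = 0.00500617
  p_C = [e^(−12.0)·12.0^14/14! = 0.0904889] × [0.0904889] = 0.00818824
  p_D = [e^(−12.3)·12.3^14/14! = 0.0947199] × [0.0947199] = 0.00897185
Prior × likelihood for each component:
  w_A·p_A = 0.32 × 0.000653544 = 0.000209134
  w_B·p_B = 0.09 × 0.00500617 = 0.000450555
  w_C·p_C = 0.40 × 0.00818824 = 0.0032753
  w_D·p_D = 0.19 × 0.00897185 = 0.00170465
Evidence: 0.000209134 + 0.000450555 + 0.0032753 + 0.00170465 = 0.00563964
Responsibility of State A: 0.000209134 / 0.00563964 ≈ 0.0371

0.0371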